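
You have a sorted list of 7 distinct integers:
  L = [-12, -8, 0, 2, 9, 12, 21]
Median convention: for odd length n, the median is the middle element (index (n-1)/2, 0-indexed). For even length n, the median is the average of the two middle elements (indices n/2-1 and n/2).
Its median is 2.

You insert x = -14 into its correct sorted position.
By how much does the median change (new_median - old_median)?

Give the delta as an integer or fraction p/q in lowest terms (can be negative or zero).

Answer: -1

Derivation:
Old median = 2
After inserting x = -14: new sorted = [-14, -12, -8, 0, 2, 9, 12, 21]
New median = 1
Delta = 1 - 2 = -1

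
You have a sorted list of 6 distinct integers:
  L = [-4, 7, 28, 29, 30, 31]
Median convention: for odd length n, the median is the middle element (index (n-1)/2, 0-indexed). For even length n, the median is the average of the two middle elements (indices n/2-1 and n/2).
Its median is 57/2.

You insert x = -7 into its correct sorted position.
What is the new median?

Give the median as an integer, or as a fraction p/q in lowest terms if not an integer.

Answer: 28

Derivation:
Old list (sorted, length 6): [-4, 7, 28, 29, 30, 31]
Old median = 57/2
Insert x = -7
Old length even (6). Middle pair: indices 2,3 = 28,29.
New length odd (7). New median = single middle element.
x = -7: 0 elements are < x, 6 elements are > x.
New sorted list: [-7, -4, 7, 28, 29, 30, 31]
New median = 28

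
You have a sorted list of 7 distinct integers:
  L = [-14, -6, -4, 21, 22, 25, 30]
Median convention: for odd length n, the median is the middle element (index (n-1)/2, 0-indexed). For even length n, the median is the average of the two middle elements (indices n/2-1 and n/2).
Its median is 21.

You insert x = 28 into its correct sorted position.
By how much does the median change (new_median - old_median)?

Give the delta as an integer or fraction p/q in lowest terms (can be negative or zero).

Old median = 21
After inserting x = 28: new sorted = [-14, -6, -4, 21, 22, 25, 28, 30]
New median = 43/2
Delta = 43/2 - 21 = 1/2

Answer: 1/2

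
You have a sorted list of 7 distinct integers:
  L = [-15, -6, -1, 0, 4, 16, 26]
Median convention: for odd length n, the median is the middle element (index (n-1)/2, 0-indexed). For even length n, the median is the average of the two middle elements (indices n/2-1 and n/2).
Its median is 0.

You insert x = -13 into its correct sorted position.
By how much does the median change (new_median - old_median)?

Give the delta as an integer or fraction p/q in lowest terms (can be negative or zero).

Answer: -1/2

Derivation:
Old median = 0
After inserting x = -13: new sorted = [-15, -13, -6, -1, 0, 4, 16, 26]
New median = -1/2
Delta = -1/2 - 0 = -1/2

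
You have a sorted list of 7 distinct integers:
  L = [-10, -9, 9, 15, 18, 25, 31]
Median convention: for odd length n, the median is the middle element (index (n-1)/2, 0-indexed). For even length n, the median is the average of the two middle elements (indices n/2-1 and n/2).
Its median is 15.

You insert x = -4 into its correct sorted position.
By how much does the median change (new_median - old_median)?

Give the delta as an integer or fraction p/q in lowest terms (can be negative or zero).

Answer: -3

Derivation:
Old median = 15
After inserting x = -4: new sorted = [-10, -9, -4, 9, 15, 18, 25, 31]
New median = 12
Delta = 12 - 15 = -3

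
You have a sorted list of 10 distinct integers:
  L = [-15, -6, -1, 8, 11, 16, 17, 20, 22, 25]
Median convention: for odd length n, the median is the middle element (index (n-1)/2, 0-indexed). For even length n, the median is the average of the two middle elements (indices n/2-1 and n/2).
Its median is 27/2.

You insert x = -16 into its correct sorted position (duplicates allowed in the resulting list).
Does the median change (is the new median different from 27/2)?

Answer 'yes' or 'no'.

Old median = 27/2
Insert x = -16
New median = 11
Changed? yes

Answer: yes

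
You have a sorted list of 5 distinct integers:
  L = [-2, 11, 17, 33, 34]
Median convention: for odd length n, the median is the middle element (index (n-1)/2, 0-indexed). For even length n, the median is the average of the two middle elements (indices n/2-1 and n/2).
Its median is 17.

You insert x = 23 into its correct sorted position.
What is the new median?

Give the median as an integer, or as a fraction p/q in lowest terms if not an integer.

Old list (sorted, length 5): [-2, 11, 17, 33, 34]
Old median = 17
Insert x = 23
Old length odd (5). Middle was index 2 = 17.
New length even (6). New median = avg of two middle elements.
x = 23: 3 elements are < x, 2 elements are > x.
New sorted list: [-2, 11, 17, 23, 33, 34]
New median = 20

Answer: 20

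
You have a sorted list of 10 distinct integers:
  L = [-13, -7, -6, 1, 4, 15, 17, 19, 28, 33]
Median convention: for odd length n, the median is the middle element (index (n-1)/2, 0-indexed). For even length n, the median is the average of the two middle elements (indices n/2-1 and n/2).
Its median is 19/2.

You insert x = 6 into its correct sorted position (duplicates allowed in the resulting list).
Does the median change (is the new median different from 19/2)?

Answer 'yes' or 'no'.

Answer: yes

Derivation:
Old median = 19/2
Insert x = 6
New median = 6
Changed? yes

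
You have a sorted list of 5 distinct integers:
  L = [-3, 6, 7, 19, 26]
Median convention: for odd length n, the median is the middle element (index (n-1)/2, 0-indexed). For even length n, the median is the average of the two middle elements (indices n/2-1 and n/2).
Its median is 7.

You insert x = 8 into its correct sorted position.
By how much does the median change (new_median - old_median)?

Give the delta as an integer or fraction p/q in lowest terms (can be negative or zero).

Answer: 1/2

Derivation:
Old median = 7
After inserting x = 8: new sorted = [-3, 6, 7, 8, 19, 26]
New median = 15/2
Delta = 15/2 - 7 = 1/2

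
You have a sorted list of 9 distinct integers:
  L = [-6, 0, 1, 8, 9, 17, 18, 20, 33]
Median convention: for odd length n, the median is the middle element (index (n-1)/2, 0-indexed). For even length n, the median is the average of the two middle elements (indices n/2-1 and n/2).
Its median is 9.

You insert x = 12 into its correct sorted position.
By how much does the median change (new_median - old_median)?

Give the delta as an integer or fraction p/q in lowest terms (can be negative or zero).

Old median = 9
After inserting x = 12: new sorted = [-6, 0, 1, 8, 9, 12, 17, 18, 20, 33]
New median = 21/2
Delta = 21/2 - 9 = 3/2

Answer: 3/2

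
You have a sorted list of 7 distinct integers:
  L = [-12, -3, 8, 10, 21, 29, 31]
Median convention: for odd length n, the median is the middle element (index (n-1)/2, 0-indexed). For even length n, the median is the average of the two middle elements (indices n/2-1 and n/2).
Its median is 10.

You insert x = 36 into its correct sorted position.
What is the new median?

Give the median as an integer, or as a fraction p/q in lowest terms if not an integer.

Answer: 31/2

Derivation:
Old list (sorted, length 7): [-12, -3, 8, 10, 21, 29, 31]
Old median = 10
Insert x = 36
Old length odd (7). Middle was index 3 = 10.
New length even (8). New median = avg of two middle elements.
x = 36: 7 elements are < x, 0 elements are > x.
New sorted list: [-12, -3, 8, 10, 21, 29, 31, 36]
New median = 31/2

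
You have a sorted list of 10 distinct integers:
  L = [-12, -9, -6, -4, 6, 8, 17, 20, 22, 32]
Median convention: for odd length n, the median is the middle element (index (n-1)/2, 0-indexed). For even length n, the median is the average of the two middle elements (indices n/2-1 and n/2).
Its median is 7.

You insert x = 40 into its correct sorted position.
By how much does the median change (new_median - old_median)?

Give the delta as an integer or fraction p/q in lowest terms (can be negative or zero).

Answer: 1

Derivation:
Old median = 7
After inserting x = 40: new sorted = [-12, -9, -6, -4, 6, 8, 17, 20, 22, 32, 40]
New median = 8
Delta = 8 - 7 = 1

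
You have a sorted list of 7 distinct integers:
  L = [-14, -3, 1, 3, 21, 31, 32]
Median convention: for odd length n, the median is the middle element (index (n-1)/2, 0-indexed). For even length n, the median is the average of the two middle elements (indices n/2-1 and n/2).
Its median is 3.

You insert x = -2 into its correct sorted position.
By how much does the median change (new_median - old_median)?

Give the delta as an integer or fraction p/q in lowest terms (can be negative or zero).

Answer: -1

Derivation:
Old median = 3
After inserting x = -2: new sorted = [-14, -3, -2, 1, 3, 21, 31, 32]
New median = 2
Delta = 2 - 3 = -1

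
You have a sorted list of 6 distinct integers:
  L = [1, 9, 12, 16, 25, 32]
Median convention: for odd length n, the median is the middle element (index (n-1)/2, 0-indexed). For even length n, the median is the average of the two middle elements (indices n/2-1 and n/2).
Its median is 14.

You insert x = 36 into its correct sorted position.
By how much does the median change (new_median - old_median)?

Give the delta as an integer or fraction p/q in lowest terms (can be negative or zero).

Answer: 2

Derivation:
Old median = 14
After inserting x = 36: new sorted = [1, 9, 12, 16, 25, 32, 36]
New median = 16
Delta = 16 - 14 = 2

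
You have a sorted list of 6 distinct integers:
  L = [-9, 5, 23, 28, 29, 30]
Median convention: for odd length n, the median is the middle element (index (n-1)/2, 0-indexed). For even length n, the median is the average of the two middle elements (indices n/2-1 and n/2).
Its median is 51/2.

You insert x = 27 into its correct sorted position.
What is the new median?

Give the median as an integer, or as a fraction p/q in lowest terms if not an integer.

Answer: 27

Derivation:
Old list (sorted, length 6): [-9, 5, 23, 28, 29, 30]
Old median = 51/2
Insert x = 27
Old length even (6). Middle pair: indices 2,3 = 23,28.
New length odd (7). New median = single middle element.
x = 27: 3 elements are < x, 3 elements are > x.
New sorted list: [-9, 5, 23, 27, 28, 29, 30]
New median = 27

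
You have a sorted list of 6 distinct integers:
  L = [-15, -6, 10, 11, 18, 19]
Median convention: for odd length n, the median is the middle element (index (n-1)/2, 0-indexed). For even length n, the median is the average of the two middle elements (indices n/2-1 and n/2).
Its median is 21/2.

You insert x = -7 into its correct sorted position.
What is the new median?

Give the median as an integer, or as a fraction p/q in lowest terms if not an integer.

Answer: 10

Derivation:
Old list (sorted, length 6): [-15, -6, 10, 11, 18, 19]
Old median = 21/2
Insert x = -7
Old length even (6). Middle pair: indices 2,3 = 10,11.
New length odd (7). New median = single middle element.
x = -7: 1 elements are < x, 5 elements are > x.
New sorted list: [-15, -7, -6, 10, 11, 18, 19]
New median = 10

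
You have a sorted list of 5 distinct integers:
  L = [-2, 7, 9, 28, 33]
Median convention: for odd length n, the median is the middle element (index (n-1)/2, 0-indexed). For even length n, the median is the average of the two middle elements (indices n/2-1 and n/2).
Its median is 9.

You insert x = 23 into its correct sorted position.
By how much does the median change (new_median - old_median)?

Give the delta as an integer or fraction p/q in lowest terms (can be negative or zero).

Answer: 7

Derivation:
Old median = 9
After inserting x = 23: new sorted = [-2, 7, 9, 23, 28, 33]
New median = 16
Delta = 16 - 9 = 7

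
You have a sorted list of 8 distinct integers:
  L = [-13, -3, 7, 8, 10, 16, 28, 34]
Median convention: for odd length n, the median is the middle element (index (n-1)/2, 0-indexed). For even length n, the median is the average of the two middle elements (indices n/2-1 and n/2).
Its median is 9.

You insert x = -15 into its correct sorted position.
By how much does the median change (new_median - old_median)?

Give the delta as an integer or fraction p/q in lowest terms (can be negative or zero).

Old median = 9
After inserting x = -15: new sorted = [-15, -13, -3, 7, 8, 10, 16, 28, 34]
New median = 8
Delta = 8 - 9 = -1

Answer: -1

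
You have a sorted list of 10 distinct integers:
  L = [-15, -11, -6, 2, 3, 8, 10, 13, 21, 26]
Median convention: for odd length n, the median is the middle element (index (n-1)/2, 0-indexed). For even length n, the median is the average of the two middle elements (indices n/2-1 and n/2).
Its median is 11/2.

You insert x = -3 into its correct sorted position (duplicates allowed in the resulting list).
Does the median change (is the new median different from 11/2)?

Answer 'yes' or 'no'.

Answer: yes

Derivation:
Old median = 11/2
Insert x = -3
New median = 3
Changed? yes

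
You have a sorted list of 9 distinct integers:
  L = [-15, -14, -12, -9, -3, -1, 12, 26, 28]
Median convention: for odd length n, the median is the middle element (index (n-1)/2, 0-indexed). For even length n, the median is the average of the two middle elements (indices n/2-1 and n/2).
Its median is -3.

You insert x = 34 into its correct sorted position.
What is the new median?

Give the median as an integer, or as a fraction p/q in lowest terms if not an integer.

Old list (sorted, length 9): [-15, -14, -12, -9, -3, -1, 12, 26, 28]
Old median = -3
Insert x = 34
Old length odd (9). Middle was index 4 = -3.
New length even (10). New median = avg of two middle elements.
x = 34: 9 elements are < x, 0 elements are > x.
New sorted list: [-15, -14, -12, -9, -3, -1, 12, 26, 28, 34]
New median = -2

Answer: -2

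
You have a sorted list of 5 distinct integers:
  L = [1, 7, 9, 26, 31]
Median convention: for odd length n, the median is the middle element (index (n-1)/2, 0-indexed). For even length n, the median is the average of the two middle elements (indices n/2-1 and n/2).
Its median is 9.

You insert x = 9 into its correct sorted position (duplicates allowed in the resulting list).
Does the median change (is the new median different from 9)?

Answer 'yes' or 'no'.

Old median = 9
Insert x = 9
New median = 9
Changed? no

Answer: no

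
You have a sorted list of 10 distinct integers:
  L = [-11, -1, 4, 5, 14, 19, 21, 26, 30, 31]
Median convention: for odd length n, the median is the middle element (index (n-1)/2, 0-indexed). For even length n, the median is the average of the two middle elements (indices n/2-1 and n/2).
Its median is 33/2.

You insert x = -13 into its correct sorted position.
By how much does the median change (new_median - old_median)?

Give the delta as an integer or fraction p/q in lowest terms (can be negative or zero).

Answer: -5/2

Derivation:
Old median = 33/2
After inserting x = -13: new sorted = [-13, -11, -1, 4, 5, 14, 19, 21, 26, 30, 31]
New median = 14
Delta = 14 - 33/2 = -5/2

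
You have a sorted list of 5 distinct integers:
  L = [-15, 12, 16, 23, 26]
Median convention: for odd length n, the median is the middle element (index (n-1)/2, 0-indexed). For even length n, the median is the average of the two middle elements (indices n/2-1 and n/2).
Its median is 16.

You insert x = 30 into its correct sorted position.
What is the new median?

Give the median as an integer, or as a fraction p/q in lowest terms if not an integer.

Answer: 39/2

Derivation:
Old list (sorted, length 5): [-15, 12, 16, 23, 26]
Old median = 16
Insert x = 30
Old length odd (5). Middle was index 2 = 16.
New length even (6). New median = avg of two middle elements.
x = 30: 5 elements are < x, 0 elements are > x.
New sorted list: [-15, 12, 16, 23, 26, 30]
New median = 39/2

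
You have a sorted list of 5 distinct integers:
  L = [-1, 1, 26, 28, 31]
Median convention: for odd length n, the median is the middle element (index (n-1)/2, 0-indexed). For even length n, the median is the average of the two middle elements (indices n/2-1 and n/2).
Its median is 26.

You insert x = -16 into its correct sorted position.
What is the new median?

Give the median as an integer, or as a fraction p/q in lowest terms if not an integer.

Answer: 27/2

Derivation:
Old list (sorted, length 5): [-1, 1, 26, 28, 31]
Old median = 26
Insert x = -16
Old length odd (5). Middle was index 2 = 26.
New length even (6). New median = avg of two middle elements.
x = -16: 0 elements are < x, 5 elements are > x.
New sorted list: [-16, -1, 1, 26, 28, 31]
New median = 27/2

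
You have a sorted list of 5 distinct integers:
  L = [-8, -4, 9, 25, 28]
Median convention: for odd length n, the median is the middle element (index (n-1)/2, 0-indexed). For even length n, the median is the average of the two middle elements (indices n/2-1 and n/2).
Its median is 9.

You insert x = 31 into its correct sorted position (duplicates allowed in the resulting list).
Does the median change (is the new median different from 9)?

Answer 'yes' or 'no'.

Answer: yes

Derivation:
Old median = 9
Insert x = 31
New median = 17
Changed? yes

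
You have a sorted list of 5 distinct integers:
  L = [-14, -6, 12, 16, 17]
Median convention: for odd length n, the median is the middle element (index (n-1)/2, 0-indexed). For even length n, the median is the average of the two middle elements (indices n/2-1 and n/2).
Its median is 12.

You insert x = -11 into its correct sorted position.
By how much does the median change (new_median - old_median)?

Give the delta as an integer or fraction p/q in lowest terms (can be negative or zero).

Answer: -9

Derivation:
Old median = 12
After inserting x = -11: new sorted = [-14, -11, -6, 12, 16, 17]
New median = 3
Delta = 3 - 12 = -9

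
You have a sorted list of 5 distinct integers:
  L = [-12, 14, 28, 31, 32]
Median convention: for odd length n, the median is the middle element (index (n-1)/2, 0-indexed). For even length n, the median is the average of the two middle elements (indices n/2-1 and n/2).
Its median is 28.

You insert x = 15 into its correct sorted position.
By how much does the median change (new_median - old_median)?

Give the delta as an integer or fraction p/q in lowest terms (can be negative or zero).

Answer: -13/2

Derivation:
Old median = 28
After inserting x = 15: new sorted = [-12, 14, 15, 28, 31, 32]
New median = 43/2
Delta = 43/2 - 28 = -13/2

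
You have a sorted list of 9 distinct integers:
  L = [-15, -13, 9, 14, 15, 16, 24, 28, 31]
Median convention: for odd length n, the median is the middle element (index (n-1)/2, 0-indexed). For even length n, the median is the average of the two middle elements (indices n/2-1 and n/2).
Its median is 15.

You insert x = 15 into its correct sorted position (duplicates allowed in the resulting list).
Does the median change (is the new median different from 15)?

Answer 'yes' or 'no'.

Old median = 15
Insert x = 15
New median = 15
Changed? no

Answer: no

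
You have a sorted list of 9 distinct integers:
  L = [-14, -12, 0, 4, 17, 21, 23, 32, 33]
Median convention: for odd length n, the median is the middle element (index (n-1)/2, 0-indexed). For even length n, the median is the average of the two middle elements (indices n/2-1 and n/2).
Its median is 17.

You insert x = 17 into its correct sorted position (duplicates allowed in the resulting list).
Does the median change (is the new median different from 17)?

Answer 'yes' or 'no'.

Answer: no

Derivation:
Old median = 17
Insert x = 17
New median = 17
Changed? no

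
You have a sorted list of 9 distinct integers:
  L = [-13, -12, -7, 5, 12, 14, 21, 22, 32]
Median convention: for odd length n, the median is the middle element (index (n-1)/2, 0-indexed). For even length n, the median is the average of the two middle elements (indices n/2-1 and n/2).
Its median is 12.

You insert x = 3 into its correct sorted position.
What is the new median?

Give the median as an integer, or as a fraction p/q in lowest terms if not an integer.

Answer: 17/2

Derivation:
Old list (sorted, length 9): [-13, -12, -7, 5, 12, 14, 21, 22, 32]
Old median = 12
Insert x = 3
Old length odd (9). Middle was index 4 = 12.
New length even (10). New median = avg of two middle elements.
x = 3: 3 elements are < x, 6 elements are > x.
New sorted list: [-13, -12, -7, 3, 5, 12, 14, 21, 22, 32]
New median = 17/2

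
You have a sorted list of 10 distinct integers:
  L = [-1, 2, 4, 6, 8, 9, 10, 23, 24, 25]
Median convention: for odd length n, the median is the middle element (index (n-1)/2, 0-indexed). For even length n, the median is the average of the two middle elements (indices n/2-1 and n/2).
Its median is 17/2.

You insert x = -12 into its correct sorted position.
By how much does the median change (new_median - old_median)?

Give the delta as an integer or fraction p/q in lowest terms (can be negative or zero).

Old median = 17/2
After inserting x = -12: new sorted = [-12, -1, 2, 4, 6, 8, 9, 10, 23, 24, 25]
New median = 8
Delta = 8 - 17/2 = -1/2

Answer: -1/2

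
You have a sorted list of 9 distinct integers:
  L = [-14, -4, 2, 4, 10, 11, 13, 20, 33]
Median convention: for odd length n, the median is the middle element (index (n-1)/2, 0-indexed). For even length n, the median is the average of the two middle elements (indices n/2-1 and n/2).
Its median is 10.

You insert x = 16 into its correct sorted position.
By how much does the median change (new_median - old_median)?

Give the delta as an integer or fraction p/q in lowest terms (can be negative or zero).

Old median = 10
After inserting x = 16: new sorted = [-14, -4, 2, 4, 10, 11, 13, 16, 20, 33]
New median = 21/2
Delta = 21/2 - 10 = 1/2

Answer: 1/2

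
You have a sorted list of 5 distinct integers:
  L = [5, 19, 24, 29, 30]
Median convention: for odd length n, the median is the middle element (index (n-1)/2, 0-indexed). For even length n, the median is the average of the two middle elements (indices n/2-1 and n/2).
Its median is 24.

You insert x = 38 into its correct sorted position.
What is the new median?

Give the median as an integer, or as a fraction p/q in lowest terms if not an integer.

Old list (sorted, length 5): [5, 19, 24, 29, 30]
Old median = 24
Insert x = 38
Old length odd (5). Middle was index 2 = 24.
New length even (6). New median = avg of two middle elements.
x = 38: 5 elements are < x, 0 elements are > x.
New sorted list: [5, 19, 24, 29, 30, 38]
New median = 53/2

Answer: 53/2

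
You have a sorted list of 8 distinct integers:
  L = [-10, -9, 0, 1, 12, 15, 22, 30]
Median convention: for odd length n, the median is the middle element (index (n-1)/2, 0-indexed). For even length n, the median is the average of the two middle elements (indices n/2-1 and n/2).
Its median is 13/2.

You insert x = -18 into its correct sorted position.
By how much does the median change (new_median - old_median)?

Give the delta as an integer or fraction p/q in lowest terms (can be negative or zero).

Old median = 13/2
After inserting x = -18: new sorted = [-18, -10, -9, 0, 1, 12, 15, 22, 30]
New median = 1
Delta = 1 - 13/2 = -11/2

Answer: -11/2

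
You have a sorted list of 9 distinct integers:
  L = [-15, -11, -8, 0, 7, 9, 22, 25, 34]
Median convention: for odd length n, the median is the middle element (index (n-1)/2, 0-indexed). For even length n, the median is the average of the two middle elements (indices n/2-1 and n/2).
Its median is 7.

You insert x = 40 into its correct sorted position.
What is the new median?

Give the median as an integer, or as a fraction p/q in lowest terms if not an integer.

Answer: 8

Derivation:
Old list (sorted, length 9): [-15, -11, -8, 0, 7, 9, 22, 25, 34]
Old median = 7
Insert x = 40
Old length odd (9). Middle was index 4 = 7.
New length even (10). New median = avg of two middle elements.
x = 40: 9 elements are < x, 0 elements are > x.
New sorted list: [-15, -11, -8, 0, 7, 9, 22, 25, 34, 40]
New median = 8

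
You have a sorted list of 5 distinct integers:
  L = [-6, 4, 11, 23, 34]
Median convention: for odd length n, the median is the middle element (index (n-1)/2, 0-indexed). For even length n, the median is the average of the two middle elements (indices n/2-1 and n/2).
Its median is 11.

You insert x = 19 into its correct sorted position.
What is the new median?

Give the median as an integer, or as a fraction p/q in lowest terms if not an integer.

Answer: 15

Derivation:
Old list (sorted, length 5): [-6, 4, 11, 23, 34]
Old median = 11
Insert x = 19
Old length odd (5). Middle was index 2 = 11.
New length even (6). New median = avg of two middle elements.
x = 19: 3 elements are < x, 2 elements are > x.
New sorted list: [-6, 4, 11, 19, 23, 34]
New median = 15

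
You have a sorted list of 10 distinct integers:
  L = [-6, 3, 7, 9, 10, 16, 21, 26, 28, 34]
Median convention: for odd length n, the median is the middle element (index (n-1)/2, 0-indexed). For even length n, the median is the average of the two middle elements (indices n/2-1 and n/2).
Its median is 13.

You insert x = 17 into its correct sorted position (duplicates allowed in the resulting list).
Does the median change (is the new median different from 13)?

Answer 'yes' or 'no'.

Old median = 13
Insert x = 17
New median = 16
Changed? yes

Answer: yes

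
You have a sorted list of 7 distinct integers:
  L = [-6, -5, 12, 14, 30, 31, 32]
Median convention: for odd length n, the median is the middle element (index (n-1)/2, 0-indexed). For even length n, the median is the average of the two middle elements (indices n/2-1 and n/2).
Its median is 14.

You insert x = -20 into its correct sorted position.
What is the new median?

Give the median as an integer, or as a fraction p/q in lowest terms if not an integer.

Answer: 13

Derivation:
Old list (sorted, length 7): [-6, -5, 12, 14, 30, 31, 32]
Old median = 14
Insert x = -20
Old length odd (7). Middle was index 3 = 14.
New length even (8). New median = avg of two middle elements.
x = -20: 0 elements are < x, 7 elements are > x.
New sorted list: [-20, -6, -5, 12, 14, 30, 31, 32]
New median = 13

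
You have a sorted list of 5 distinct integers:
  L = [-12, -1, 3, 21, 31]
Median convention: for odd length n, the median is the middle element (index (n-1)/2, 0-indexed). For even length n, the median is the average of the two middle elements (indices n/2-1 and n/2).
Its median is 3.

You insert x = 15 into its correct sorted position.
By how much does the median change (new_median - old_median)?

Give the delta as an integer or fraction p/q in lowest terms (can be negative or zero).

Old median = 3
After inserting x = 15: new sorted = [-12, -1, 3, 15, 21, 31]
New median = 9
Delta = 9 - 3 = 6

Answer: 6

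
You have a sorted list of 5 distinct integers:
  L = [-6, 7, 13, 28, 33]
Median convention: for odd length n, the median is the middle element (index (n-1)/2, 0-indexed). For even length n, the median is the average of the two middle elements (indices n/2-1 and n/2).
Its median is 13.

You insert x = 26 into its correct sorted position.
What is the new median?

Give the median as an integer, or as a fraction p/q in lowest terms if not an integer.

Old list (sorted, length 5): [-6, 7, 13, 28, 33]
Old median = 13
Insert x = 26
Old length odd (5). Middle was index 2 = 13.
New length even (6). New median = avg of two middle elements.
x = 26: 3 elements are < x, 2 elements are > x.
New sorted list: [-6, 7, 13, 26, 28, 33]
New median = 39/2

Answer: 39/2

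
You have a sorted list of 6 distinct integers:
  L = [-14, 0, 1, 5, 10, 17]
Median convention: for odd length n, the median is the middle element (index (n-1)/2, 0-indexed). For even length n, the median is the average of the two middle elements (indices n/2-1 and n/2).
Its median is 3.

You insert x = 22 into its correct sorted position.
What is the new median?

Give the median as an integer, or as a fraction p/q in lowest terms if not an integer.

Old list (sorted, length 6): [-14, 0, 1, 5, 10, 17]
Old median = 3
Insert x = 22
Old length even (6). Middle pair: indices 2,3 = 1,5.
New length odd (7). New median = single middle element.
x = 22: 6 elements are < x, 0 elements are > x.
New sorted list: [-14, 0, 1, 5, 10, 17, 22]
New median = 5

Answer: 5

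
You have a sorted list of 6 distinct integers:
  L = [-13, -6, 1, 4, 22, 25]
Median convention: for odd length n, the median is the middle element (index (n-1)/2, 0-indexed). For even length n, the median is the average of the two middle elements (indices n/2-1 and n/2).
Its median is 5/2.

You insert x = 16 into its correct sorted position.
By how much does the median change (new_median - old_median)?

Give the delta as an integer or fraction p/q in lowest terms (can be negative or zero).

Answer: 3/2

Derivation:
Old median = 5/2
After inserting x = 16: new sorted = [-13, -6, 1, 4, 16, 22, 25]
New median = 4
Delta = 4 - 5/2 = 3/2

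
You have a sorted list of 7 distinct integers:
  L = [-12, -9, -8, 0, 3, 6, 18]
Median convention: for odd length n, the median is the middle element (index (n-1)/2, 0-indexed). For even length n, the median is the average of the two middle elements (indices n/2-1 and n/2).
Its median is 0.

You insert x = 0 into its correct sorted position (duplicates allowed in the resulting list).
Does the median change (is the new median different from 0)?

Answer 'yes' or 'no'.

Old median = 0
Insert x = 0
New median = 0
Changed? no

Answer: no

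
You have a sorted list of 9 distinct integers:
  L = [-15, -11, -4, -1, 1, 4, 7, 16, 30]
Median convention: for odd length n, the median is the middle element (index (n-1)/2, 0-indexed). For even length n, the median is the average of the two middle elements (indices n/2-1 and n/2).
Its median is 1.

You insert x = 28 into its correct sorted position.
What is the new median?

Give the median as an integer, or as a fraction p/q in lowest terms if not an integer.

Old list (sorted, length 9): [-15, -11, -4, -1, 1, 4, 7, 16, 30]
Old median = 1
Insert x = 28
Old length odd (9). Middle was index 4 = 1.
New length even (10). New median = avg of two middle elements.
x = 28: 8 elements are < x, 1 elements are > x.
New sorted list: [-15, -11, -4, -1, 1, 4, 7, 16, 28, 30]
New median = 5/2

Answer: 5/2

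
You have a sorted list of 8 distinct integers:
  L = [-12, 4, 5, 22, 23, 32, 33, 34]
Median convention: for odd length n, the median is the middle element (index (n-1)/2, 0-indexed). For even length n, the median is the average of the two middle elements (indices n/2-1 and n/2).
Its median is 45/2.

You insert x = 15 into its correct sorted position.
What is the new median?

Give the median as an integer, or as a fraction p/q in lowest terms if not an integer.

Answer: 22

Derivation:
Old list (sorted, length 8): [-12, 4, 5, 22, 23, 32, 33, 34]
Old median = 45/2
Insert x = 15
Old length even (8). Middle pair: indices 3,4 = 22,23.
New length odd (9). New median = single middle element.
x = 15: 3 elements are < x, 5 elements are > x.
New sorted list: [-12, 4, 5, 15, 22, 23, 32, 33, 34]
New median = 22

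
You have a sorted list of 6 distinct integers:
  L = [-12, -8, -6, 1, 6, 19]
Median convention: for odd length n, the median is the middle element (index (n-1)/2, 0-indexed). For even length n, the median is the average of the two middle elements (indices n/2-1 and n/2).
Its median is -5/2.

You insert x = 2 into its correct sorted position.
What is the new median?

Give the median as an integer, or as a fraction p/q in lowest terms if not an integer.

Answer: 1

Derivation:
Old list (sorted, length 6): [-12, -8, -6, 1, 6, 19]
Old median = -5/2
Insert x = 2
Old length even (6). Middle pair: indices 2,3 = -6,1.
New length odd (7). New median = single middle element.
x = 2: 4 elements are < x, 2 elements are > x.
New sorted list: [-12, -8, -6, 1, 2, 6, 19]
New median = 1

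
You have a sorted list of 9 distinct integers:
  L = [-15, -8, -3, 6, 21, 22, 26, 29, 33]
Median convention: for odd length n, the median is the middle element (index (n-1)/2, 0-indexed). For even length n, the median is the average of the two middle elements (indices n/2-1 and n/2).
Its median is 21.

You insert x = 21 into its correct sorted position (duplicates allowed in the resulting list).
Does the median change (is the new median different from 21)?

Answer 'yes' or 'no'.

Answer: no

Derivation:
Old median = 21
Insert x = 21
New median = 21
Changed? no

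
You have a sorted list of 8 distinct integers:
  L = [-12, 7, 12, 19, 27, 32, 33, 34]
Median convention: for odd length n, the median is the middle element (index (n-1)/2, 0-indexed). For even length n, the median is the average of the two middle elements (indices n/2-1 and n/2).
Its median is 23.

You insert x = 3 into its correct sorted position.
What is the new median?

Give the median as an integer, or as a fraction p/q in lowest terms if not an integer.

Answer: 19

Derivation:
Old list (sorted, length 8): [-12, 7, 12, 19, 27, 32, 33, 34]
Old median = 23
Insert x = 3
Old length even (8). Middle pair: indices 3,4 = 19,27.
New length odd (9). New median = single middle element.
x = 3: 1 elements are < x, 7 elements are > x.
New sorted list: [-12, 3, 7, 12, 19, 27, 32, 33, 34]
New median = 19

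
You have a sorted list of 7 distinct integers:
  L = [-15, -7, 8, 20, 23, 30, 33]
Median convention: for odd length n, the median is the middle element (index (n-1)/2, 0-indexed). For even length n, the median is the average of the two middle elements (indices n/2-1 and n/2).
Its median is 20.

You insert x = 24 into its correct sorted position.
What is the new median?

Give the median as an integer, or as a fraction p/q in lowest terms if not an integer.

Old list (sorted, length 7): [-15, -7, 8, 20, 23, 30, 33]
Old median = 20
Insert x = 24
Old length odd (7). Middle was index 3 = 20.
New length even (8). New median = avg of two middle elements.
x = 24: 5 elements are < x, 2 elements are > x.
New sorted list: [-15, -7, 8, 20, 23, 24, 30, 33]
New median = 43/2

Answer: 43/2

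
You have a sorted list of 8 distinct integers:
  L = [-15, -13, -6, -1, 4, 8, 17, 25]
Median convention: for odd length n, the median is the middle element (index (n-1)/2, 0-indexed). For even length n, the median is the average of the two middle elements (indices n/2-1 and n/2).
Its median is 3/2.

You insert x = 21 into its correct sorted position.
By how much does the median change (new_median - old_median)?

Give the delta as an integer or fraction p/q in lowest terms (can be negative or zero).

Old median = 3/2
After inserting x = 21: new sorted = [-15, -13, -6, -1, 4, 8, 17, 21, 25]
New median = 4
Delta = 4 - 3/2 = 5/2

Answer: 5/2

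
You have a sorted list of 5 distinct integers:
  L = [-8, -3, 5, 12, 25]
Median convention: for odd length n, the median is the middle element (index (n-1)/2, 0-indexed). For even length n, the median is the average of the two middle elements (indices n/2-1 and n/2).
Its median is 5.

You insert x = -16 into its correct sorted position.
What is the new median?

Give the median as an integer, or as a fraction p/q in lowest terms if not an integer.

Answer: 1

Derivation:
Old list (sorted, length 5): [-8, -3, 5, 12, 25]
Old median = 5
Insert x = -16
Old length odd (5). Middle was index 2 = 5.
New length even (6). New median = avg of two middle elements.
x = -16: 0 elements are < x, 5 elements are > x.
New sorted list: [-16, -8, -3, 5, 12, 25]
New median = 1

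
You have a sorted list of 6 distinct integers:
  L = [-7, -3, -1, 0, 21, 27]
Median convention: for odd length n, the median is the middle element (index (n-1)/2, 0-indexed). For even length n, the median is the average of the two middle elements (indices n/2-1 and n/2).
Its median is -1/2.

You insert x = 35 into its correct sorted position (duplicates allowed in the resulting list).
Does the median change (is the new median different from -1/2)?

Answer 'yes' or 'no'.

Old median = -1/2
Insert x = 35
New median = 0
Changed? yes

Answer: yes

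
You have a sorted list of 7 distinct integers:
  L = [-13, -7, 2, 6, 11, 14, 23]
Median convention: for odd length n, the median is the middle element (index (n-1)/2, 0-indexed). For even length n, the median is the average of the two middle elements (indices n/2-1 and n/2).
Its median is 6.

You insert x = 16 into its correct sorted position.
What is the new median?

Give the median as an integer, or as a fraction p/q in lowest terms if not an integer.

Answer: 17/2

Derivation:
Old list (sorted, length 7): [-13, -7, 2, 6, 11, 14, 23]
Old median = 6
Insert x = 16
Old length odd (7). Middle was index 3 = 6.
New length even (8). New median = avg of two middle elements.
x = 16: 6 elements are < x, 1 elements are > x.
New sorted list: [-13, -7, 2, 6, 11, 14, 16, 23]
New median = 17/2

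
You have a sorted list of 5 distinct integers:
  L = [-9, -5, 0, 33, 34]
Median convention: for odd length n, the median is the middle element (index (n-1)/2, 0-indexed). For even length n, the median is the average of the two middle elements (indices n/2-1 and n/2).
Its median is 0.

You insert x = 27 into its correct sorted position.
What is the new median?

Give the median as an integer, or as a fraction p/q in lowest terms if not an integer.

Old list (sorted, length 5): [-9, -5, 0, 33, 34]
Old median = 0
Insert x = 27
Old length odd (5). Middle was index 2 = 0.
New length even (6). New median = avg of two middle elements.
x = 27: 3 elements are < x, 2 elements are > x.
New sorted list: [-9, -5, 0, 27, 33, 34]
New median = 27/2

Answer: 27/2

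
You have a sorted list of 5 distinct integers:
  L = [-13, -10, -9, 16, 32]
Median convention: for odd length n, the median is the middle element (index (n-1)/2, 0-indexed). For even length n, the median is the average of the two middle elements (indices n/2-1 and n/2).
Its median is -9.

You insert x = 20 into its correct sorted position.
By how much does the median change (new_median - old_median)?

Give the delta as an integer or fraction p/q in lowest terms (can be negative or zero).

Answer: 25/2

Derivation:
Old median = -9
After inserting x = 20: new sorted = [-13, -10, -9, 16, 20, 32]
New median = 7/2
Delta = 7/2 - -9 = 25/2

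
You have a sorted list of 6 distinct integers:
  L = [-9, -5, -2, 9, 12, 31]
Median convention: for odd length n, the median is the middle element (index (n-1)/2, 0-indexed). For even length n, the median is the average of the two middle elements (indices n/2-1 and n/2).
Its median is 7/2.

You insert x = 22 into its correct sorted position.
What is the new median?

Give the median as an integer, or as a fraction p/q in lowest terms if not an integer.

Answer: 9

Derivation:
Old list (sorted, length 6): [-9, -5, -2, 9, 12, 31]
Old median = 7/2
Insert x = 22
Old length even (6). Middle pair: indices 2,3 = -2,9.
New length odd (7). New median = single middle element.
x = 22: 5 elements are < x, 1 elements are > x.
New sorted list: [-9, -5, -2, 9, 12, 22, 31]
New median = 9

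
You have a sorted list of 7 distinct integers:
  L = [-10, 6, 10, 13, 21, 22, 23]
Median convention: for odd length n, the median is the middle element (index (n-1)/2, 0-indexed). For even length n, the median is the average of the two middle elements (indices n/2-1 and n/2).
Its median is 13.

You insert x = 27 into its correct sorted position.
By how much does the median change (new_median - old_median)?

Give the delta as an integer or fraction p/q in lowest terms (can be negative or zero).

Answer: 4

Derivation:
Old median = 13
After inserting x = 27: new sorted = [-10, 6, 10, 13, 21, 22, 23, 27]
New median = 17
Delta = 17 - 13 = 4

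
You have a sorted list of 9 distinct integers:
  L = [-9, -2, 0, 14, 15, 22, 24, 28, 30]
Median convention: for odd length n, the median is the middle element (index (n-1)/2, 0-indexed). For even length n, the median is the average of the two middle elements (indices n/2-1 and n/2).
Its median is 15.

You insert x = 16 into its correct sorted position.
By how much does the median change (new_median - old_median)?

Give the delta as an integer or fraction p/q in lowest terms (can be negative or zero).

Answer: 1/2

Derivation:
Old median = 15
After inserting x = 16: new sorted = [-9, -2, 0, 14, 15, 16, 22, 24, 28, 30]
New median = 31/2
Delta = 31/2 - 15 = 1/2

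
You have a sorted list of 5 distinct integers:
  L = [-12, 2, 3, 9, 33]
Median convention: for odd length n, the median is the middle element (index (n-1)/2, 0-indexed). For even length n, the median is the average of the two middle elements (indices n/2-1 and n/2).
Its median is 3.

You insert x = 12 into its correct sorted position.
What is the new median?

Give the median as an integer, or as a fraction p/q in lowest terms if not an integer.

Answer: 6

Derivation:
Old list (sorted, length 5): [-12, 2, 3, 9, 33]
Old median = 3
Insert x = 12
Old length odd (5). Middle was index 2 = 3.
New length even (6). New median = avg of two middle elements.
x = 12: 4 elements are < x, 1 elements are > x.
New sorted list: [-12, 2, 3, 9, 12, 33]
New median = 6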